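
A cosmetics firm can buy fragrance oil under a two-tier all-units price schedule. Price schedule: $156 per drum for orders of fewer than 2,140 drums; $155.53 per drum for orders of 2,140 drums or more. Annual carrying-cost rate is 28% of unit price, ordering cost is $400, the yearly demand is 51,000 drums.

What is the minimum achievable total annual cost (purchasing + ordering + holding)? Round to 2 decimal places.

$7,988,159.50

H₁ = 28%×$156 = $43.6800;  H₂ = 28%×$155.53 = $43.5484
EOQ₁ = √(2×51,000×400/43.6800) = 966.47  (< 2,140, feasible at tier 1)
EOQ₂ = √(2×51,000×400/43.5484) = 967.93  (< 2,140 → use Q = 2,140 at tier-2 price)
TC(tier 1 (EOQ₁), Q≈966.5) = $7,998,215.45
TC(tier 2, Q≈2,140.0) = $7,988,159.50
Minimum at tier 2: $7,988,159.50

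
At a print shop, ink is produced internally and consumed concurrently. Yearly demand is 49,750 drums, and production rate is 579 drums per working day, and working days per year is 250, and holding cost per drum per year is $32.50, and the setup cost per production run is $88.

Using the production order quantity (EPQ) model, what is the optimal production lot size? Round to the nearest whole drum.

641 drums

d = 49,750/250 = 199.0000 drums/day;  effective holding cost H(1 − d/p) = 32.5·(1 − 199.0000/579) = 21.32988
Q* = √(2DS / H_eff) = √(2·49,750·88 / 21.32988) ≈ 640.71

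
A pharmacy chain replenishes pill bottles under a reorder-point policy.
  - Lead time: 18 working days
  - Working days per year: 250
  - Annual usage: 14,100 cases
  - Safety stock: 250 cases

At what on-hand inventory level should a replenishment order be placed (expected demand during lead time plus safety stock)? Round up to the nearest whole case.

Daily demand d = 14,100 / 250 = 56.400 cases/day
Demand during lead time = 56.400 × 18 = 1,015.20
Reorder point = 1,015.20 + 250 = 1,265.20 → round up

1,266 cases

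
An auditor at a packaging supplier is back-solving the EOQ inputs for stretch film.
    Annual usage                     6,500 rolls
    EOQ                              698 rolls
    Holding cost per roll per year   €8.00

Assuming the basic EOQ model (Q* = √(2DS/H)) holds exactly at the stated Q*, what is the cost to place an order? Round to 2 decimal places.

From Q* = √(2DS/H) ⇒ Q*² = 2DS/H.
S = Q²H / (2D) = 698² × 8 / (2 × 6,500) = 299.8178

€299.82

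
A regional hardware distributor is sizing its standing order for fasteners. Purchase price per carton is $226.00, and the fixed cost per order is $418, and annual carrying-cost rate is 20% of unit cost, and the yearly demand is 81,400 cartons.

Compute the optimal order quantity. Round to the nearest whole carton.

Carrying cost H = $226 × 20% = $45.2000/carton/yr
Q* = √(2·D·S / H) = √(2·81,400·418 / 45.2) = √1,505,539.8 ≈ 1,227.00

1,227 cartons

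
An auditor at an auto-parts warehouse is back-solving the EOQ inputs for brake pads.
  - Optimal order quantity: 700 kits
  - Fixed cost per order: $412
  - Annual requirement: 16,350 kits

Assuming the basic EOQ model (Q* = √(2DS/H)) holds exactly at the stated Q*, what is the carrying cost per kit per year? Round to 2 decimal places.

EOQ relation: Q² = 2DS/H, so rearrange for the unknown.
H = 2DS / Q² = 2 × 16,350 × 412 / 700² = 27.4947

$27.49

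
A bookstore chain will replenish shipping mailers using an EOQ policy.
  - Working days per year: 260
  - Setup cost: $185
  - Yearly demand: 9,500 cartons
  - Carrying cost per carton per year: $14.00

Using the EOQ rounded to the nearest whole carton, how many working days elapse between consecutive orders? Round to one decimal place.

2DS/H = 2·9,500·185/14 = 251,071.43
EOQ = √251,071.43 ≈ 501.07 → Q = 501 cartons
Cycle time = (working days × Q)/D = (260 × 501) / 9,500 = 13.712 days

13.7 days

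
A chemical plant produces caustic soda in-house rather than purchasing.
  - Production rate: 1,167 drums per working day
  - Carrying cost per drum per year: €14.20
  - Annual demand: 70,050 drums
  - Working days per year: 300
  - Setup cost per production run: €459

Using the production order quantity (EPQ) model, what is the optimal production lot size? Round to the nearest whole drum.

2,379 drums

d = 70,050/300 = 233.5000 drums/day;  effective holding cost H(1 − d/p) = 14.2·(1 − 233.5000/1167) = 11.35878
Q* = √(2DS / H_eff) = √(2·70,050·459 / 11.35878) ≈ 2,379.36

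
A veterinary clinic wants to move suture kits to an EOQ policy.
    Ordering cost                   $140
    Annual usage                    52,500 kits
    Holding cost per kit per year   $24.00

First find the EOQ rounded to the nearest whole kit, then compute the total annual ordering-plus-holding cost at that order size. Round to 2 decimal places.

$18,782.97

Optimal lot size Q* = (2 × 52,500 × $140 / $24)^½ ≈ 782.62 → Q = 783 kits
Ordering: D/Q × S = 52,500/783 × $140 = $9,386.97
Holding:  Q/2 × H = 783/2 × $24 = $9,396.00
Total = $9,386.97 + $9,396.00 = $18,782.97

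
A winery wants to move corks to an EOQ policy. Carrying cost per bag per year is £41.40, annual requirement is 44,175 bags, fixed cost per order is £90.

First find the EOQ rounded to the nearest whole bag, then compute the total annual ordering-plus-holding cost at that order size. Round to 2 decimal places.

2DS/H = 2·44,175·90/41.4 = 192,065.22
EOQ = √192,065.22 ≈ 438.25 → Q = 438 bags
Ordering: D/Q × S = 44,175/438 × £90 = £9,077.05
Holding:  Q/2 × H = 438/2 × £41.4 = £9,066.60
Total = £9,077.05 + £9,066.60 = £18,143.65

£18,143.65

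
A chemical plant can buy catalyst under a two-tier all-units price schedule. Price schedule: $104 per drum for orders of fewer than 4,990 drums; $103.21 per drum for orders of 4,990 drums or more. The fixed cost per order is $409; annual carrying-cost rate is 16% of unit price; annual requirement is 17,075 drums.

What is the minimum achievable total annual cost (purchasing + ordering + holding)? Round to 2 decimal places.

H₁ = 16%×$104 = $16.6400;  H₂ = 16%×$103.21 = $16.5136
EOQ₁ = √(2×17,075×409/16.6400) = 916.18  (< 4,990, feasible at tier 1)
EOQ₂ = √(2×17,075×409/16.5136) = 919.68  (< 4,990 → use Q = 4,990 at tier-2 price)
TC(tier 1 (EOQ₁), Q≈916.2) = $1,791,045.22
TC(tier 2, Q≈4,990.0) = $1,804,911.72
Minimum at tier 1 (EOQ₁): $1,791,045.22

$1,791,045.22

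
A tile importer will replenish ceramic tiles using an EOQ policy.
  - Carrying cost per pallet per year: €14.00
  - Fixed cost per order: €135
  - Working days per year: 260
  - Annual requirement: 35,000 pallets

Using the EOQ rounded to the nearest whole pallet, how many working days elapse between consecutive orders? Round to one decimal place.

6.1 days

Optimal lot size Q* = (2 × 35,000 × €135 / €14)^½ ≈ 821.58 → Q = 822 pallets
Days between orders = 260 / (D/Q) = 260 / 42.579 ≈ 6.106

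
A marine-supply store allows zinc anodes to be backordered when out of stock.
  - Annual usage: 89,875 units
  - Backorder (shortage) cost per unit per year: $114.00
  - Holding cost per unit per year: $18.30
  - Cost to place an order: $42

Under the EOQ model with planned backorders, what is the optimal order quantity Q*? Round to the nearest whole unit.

Basic EOQ = √(2·89,875·42/18.3) = 642.294
Backorder adjustment √((H+b)/b) = √((18.3+114)/114) = 1.0773
Q* = 642.294 × 1.0773 ≈ 691.93

692 units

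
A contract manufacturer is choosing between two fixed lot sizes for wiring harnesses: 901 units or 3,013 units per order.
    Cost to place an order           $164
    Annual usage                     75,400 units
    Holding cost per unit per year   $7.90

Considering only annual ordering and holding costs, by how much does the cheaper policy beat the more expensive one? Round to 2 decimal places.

TC(Q) = (D/Q)S + (Q/2)H
TC(901) = (75,400/901)×164 + (901/2)×7.9 = $17,283.26
TC(3,013) = (75,400/3,013)×164 + (3,013/2)×7.9 = $16,005.43
Lots of 3,013 are cheaper by $1,277.82.

$1,277.82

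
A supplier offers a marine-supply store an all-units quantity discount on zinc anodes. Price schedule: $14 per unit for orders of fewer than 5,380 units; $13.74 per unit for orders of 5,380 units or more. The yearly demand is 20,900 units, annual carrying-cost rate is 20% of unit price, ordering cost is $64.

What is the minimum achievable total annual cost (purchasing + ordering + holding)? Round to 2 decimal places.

H₁ = 20%×$14 = $2.8000;  H₂ = 20%×$13.74 = $2.7480
EOQ₁ = √(2×20,900×64/2.8000) = 977.46  (< 5,380, feasible at tier 1)
EOQ₂ = √(2×20,900×64/2.7480) = 986.67  (< 5,380 → use Q = 5,380 at tier-2 price)
TC(tier 1 (EOQ₁), Q≈977.5) = $295,336.89
TC(tier 2, Q≈5,380.0) = $294,806.74
Minimum at tier 2: $294,806.74

$294,806.74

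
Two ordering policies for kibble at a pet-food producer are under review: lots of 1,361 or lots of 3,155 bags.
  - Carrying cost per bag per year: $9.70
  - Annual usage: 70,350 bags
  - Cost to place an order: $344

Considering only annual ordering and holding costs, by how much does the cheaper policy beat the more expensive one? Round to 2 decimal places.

$1,409.95

TC(Q) = (D/Q)S + (Q/2)H
TC(1,361) = (70,350/1,361)×344 + (1,361/2)×9.7 = $24,382.19
TC(3,155) = (70,350/3,155)×344 + (3,155/2)×9.7 = $22,972.24
Lots of 3,155 are cheaper by $1,409.95.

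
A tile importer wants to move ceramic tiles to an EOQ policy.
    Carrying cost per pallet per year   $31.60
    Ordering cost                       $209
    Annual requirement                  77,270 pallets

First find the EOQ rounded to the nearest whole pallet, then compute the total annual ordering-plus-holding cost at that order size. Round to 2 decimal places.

2DS/H = 2·77,270·209/31.6 = 1,022,115.82
EOQ = √1,022,115.82 ≈ 1,011.00 → Q = 1,011 pallets
Orders/yr = 77,270/1,011 = 76.429; ordering cost = 76.429 × $209 = $15,973.72
Average inventory = 1,011/2 = 505.5; holding cost = 505.5 × $31.6 = $15,973.80
Total = $15,973.72 + $15,973.80 = $31,947.52

$31,947.52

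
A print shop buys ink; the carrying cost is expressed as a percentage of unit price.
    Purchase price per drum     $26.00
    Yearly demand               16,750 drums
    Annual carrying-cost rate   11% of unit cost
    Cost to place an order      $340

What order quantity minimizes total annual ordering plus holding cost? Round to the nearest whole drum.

Holding cost per drum per year: H = 11% × $26 = $2.8600
EOQ = √(2DS/H) = √(2 × 16,750 × 340 / 2.86)
    = √(3,982,517.48) ≈ 1,995.62

1,996 drums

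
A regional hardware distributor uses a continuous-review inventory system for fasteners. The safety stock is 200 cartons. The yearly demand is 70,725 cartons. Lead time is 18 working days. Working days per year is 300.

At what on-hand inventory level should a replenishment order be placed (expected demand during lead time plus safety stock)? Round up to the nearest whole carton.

4,444 cartons

Daily demand d = 70,725 / 300 = 235.750 cartons/day
Demand during lead time = 235.750 × 18 = 4,243.50
Reorder point = 4,243.50 + 200 = 4,443.50 → round up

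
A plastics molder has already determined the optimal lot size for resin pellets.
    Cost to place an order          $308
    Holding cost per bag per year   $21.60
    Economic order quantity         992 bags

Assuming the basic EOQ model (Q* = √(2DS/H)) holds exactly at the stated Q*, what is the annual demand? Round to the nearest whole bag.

34,506 bags per year

Since Q* = (2DS/H)^½, squaring gives Q*²·H = 2DS.
D = Q²H / (2S) = 992² × 21.6 / (2 × 308) = 34,506.14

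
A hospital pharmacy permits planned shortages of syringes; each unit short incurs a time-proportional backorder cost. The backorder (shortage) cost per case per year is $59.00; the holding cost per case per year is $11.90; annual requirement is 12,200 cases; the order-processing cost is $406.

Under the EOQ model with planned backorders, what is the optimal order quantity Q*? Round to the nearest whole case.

Q* = √(2DS/H) · √((H + b)/b)
   = √(2 × 12,200 × 406 / 11.9) · √((11.9 + 59) / 59)
   = 912.398 × 1.0962 ≈ 1,000.19

1,000 cases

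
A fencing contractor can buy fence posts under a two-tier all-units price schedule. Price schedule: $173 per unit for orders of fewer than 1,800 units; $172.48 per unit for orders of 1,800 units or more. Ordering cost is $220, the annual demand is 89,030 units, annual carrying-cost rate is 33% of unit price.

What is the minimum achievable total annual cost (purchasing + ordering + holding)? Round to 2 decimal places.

$15,418,002.40

H₁ = 33%×$173 = $57.0900;  H₂ = 33%×$172.48 = $56.9184
EOQ₁ = √(2×89,030×220/57.0900) = 828.35  (< 1,800, feasible at tier 1)
EOQ₂ = √(2×89,030×220/56.9184) = 829.60  (< 1,800 → use Q = 1,800 at tier-2 price)
TC(tier 1 (EOQ₁), Q≈828.4) = $15,449,480.57
TC(tier 2, Q≈1,800.0) = $15,418,002.40
Minimum at tier 2: $15,418,002.40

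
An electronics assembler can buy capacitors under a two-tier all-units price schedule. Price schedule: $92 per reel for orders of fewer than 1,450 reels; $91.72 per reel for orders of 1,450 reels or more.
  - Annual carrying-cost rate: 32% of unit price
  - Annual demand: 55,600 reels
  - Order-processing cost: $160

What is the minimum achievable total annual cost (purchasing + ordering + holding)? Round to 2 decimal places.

H₁ = 32%×$92 = $29.4400;  H₂ = 32%×$91.72 = $29.3504
EOQ₁ = √(2×55,600×160/29.4400) = 777.40  (< 1,450, feasible at tier 1)
EOQ₂ = √(2×55,600×160/29.3504) = 778.58  (< 1,450 → use Q = 1,450 at tier-2 price)
TC(tier 1 (EOQ₁), Q≈777.4) = $5,138,086.60
TC(tier 2, Q≈1,450.0) = $5,127,046.21
Minimum at tier 2: $5,127,046.21

$5,127,046.21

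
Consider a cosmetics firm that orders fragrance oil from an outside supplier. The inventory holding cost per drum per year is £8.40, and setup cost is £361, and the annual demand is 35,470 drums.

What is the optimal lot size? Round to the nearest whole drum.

1,746 drums

Optimal lot size Q* = (2 × 35,470 × £361 / £8.4)^½ ≈ 1,746.06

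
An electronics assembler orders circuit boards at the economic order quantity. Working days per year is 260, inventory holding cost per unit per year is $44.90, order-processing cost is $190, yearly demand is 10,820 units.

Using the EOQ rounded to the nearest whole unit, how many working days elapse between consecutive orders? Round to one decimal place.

7.3 days

Optimal lot size Q* = (2 × 10,820 × $190 / $44.9)^½ ≈ 302.61 → Q = 303 units
Days between orders = 260 / (D/Q) = 260 / 35.710 ≈ 7.281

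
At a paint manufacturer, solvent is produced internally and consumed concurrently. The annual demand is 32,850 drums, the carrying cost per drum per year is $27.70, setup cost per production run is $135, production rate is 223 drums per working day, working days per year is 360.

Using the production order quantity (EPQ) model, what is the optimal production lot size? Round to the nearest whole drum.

d = 32,850/360 = 91.2500 drums/day;  effective holding cost H(1 − d/p) = 27.7·(1 − 91.2500/223) = 16.36536
Q* = √(2DS / H_eff) = √(2·32,850·135 / 16.36536) ≈ 736.18

736 drums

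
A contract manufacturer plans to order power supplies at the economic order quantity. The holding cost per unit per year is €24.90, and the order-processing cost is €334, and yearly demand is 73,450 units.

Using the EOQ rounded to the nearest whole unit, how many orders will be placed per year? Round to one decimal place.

Q* = √(2·D·S / H) = √(2·73,450·334 / 24.9) = √1,970,465.9 ≈ 1,403.73 → Q = 1,404
Orders per year = D/Q = 73,450 / 1,404 = 52.315

52.3 orders per year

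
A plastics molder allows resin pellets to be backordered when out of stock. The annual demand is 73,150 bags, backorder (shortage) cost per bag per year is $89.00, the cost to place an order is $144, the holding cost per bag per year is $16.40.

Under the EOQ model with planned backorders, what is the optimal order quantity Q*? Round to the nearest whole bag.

Q* = √(2DS/H) · √((H + b)/b)
   = √(2 × 73,150 × 144 / 16.4) · √((16.4 + 89) / 89)
   = 1,133.396 × 1.0882 ≈ 1,233.41

1,233 bags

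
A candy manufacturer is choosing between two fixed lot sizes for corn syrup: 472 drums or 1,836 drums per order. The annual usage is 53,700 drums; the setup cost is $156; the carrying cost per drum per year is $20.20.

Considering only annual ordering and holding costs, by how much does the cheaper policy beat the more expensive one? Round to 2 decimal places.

$590.84

TC(Q) = (D/Q)S + (Q/2)H
TC(472) = (53,700/472)×156 + (472/2)×20.2 = $22,515.51
TC(1,836) = (53,700/1,836)×156 + (1,836/2)×20.2 = $23,106.35
Lots of 472 are cheaper by $590.84.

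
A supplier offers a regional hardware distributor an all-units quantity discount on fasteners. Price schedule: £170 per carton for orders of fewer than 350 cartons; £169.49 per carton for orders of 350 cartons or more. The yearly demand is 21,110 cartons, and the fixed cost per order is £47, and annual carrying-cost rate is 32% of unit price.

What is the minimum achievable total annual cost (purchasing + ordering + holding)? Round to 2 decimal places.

H₁ = 32%×£170 = £54.4000;  H₂ = 32%×£169.49 = £54.2368
EOQ₁ = √(2×21,110×47/54.4000) = 190.99  (< 350, feasible at tier 1)
EOQ₂ = √(2×21,110×47/54.2368) = 191.28  (< 350 → use Q = 350 at tier-2 price)
TC(tier 1 (EOQ₁), Q≈191.0) = £3,599,089.81
TC(tier 2, Q≈350.0) = £3,590,260.11
Minimum at tier 2: £3,590,260.11

£3,590,260.11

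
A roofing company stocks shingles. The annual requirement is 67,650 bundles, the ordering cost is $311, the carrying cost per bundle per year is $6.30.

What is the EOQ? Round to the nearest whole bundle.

2,584 bundles

2DS/H = 2·67,650·311/6.3 = 6,679,095.24
EOQ = √6,679,095.24 ≈ 2,584.39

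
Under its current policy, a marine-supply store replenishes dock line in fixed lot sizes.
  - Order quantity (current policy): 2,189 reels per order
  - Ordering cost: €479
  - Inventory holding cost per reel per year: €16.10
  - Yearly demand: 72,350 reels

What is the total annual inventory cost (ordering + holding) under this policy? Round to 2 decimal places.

Ordering: D/Q × S = 72,350/2,189 × €479 = €15,831.73
Holding:  Q/2 × H = 2,189/2 × €16.1 = €17,621.45
Total = €15,831.73 + €17,621.45 = €33,453.18

€33,453.18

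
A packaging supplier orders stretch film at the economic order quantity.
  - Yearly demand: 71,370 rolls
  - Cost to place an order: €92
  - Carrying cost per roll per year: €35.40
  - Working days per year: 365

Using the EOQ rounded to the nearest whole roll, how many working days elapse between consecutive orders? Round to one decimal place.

Q* = √(2·D·S / H) = √(2·71,370·92 / 35.4) = √370,962.7 ≈ 609.07 → Q = 609 rolls
Days between orders = 365 / (D/Q) = 365 / 117.192 ≈ 3.115

3.1 days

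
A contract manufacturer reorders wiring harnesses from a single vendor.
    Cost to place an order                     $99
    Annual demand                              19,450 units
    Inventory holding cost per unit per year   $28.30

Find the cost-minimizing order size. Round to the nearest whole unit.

Q* = √(2·D·S / H) = √(2·19,450·99 / 28.3) = √136,081.3 ≈ 368.89

369 units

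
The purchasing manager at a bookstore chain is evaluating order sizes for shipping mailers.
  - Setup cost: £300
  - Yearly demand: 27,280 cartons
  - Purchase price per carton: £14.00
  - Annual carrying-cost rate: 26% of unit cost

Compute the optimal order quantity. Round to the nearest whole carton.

H = i·C = 0.26 × £14 = £3.6400 per carton-year
EOQ = √(2DS/H) = √(2 × 27,280 × 300 / 3.64)
    = √(4,496,703.30) ≈ 2,120.54

2,121 cartons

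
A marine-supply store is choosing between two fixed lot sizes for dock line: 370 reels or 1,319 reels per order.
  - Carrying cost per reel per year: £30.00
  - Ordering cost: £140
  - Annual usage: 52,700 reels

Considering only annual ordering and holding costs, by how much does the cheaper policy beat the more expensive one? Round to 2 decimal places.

£111.91

For each Q, cost = (D/Q)·S + (Q/2)·H.
TC(370) = (52,700/370)×140 + (370/2)×30 = £25,490.54
TC(1,319) = (52,700/1,319)×140 + (1,319/2)×30 = £25,378.63
Cheaper: Q = 1,319.  Difference = £111.91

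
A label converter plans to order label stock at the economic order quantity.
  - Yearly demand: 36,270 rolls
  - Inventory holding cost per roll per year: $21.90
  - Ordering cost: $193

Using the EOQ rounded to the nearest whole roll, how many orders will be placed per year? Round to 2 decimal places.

2DS/H = 2·36,270·193/21.9 = 639,279.45
EOQ = √639,279.45 ≈ 799.55 → Q = 800
N = D/Q = 36,270/800 ≈ 45.337 orders/yr

45.34 orders per year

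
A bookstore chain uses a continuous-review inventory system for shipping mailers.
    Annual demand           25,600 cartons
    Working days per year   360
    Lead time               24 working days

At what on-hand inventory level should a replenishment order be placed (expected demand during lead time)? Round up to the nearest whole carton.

1,707 cartons

Daily demand d = 25,600 / 360 = 71.111 cartons/day
Demand during lead time = 71.111 × 24 = 1,706.67
Reorder point = 1,706.67 → round up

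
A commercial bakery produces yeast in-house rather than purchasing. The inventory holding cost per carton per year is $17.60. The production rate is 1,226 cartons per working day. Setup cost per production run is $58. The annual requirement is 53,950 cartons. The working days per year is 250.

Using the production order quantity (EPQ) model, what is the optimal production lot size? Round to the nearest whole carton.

657 cartons

Daily demand d = 53,950/250 = 215.800; p = 1226; 1 − d/p = 0.82398
EPQ = √(2DS / (H(1 − d/p)))
    = √(2 × 53,950 × 58 / (17.6 × 0.82398)) ≈ 656.92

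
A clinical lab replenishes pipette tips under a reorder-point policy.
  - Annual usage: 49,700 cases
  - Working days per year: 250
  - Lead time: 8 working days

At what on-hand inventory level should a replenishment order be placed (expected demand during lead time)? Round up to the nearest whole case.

1,591 cases

Daily demand d = 49,700 / 250 = 198.800 cases/day
Demand during lead time = 198.800 × 8 = 1,590.40
Reorder point = 1,590.40 → round up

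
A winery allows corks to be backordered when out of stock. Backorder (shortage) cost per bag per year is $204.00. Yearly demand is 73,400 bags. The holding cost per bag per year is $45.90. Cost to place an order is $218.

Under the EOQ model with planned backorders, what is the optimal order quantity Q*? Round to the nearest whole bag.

924 bags

Basic EOQ = √(2·73,400·218/45.9) = 834.997
Backorder adjustment √((H+b)/b) = √((45.9+204)/204) = 1.1068
Q* = 834.997 × 1.1068 ≈ 924.17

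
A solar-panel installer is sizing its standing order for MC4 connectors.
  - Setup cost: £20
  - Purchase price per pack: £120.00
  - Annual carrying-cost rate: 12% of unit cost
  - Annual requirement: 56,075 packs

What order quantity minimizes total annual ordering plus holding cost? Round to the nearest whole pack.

Carrying cost H = £120 × 12% = £14.4000/pack/yr
Q* = √(2·D·S / H) = √(2·56,075·20 / 14.4) = √155,763.9 ≈ 394.67

395 packs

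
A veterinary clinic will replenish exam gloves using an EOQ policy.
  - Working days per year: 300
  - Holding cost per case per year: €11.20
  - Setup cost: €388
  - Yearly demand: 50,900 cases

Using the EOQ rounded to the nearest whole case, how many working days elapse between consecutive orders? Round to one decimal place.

Q* = √(2·D·S / H) = √(2·50,900·388 / 11.2) = √3,526,642.9 ≈ 1,877.94 → Q = 1,878 cases
Days between orders = 300 / (D/Q) = 300 / 27.103 ≈ 11.069

11.1 days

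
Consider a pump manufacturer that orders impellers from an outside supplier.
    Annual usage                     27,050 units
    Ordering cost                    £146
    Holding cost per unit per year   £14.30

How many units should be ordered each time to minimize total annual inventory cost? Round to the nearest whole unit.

Optimal lot size Q* = (2 × 27,050 × £146 / £14.3)^½ ≈ 743.20

743 units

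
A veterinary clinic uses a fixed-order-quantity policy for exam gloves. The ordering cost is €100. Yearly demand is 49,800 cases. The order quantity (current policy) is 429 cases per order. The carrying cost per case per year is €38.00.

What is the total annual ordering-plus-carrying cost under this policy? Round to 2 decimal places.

Annual ordering cost = (D/Q)·S = (49,800/429) × 100 = €11,608.39
Annual holding cost  = (Q/2)·H = (429/2) × 38 = €8,151.00
Total = €11,608.39 + €8,151.00 = €19,759.39

€19,759.39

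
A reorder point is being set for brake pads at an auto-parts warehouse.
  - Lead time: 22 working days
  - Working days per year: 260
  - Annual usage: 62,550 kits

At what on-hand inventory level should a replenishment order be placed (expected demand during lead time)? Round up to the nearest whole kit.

Daily demand d = 62,550 / 260 = 240.577 kits/day
Demand during lead time = 240.577 × 22 = 5,292.69
Reorder point = 5,292.69 → round up

5,293 kits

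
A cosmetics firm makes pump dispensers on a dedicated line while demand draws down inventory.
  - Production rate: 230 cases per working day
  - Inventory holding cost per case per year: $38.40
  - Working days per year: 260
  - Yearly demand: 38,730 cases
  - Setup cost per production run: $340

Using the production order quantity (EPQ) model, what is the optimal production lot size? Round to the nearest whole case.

1,395 cases

d = 38,730/260 = 148.9615 cases/day;  effective holding cost H(1 − d/p) = 38.4·(1 − 148.9615/230) = 13.52990
Q* = √(2DS / H_eff) = √(2·38,730·340 / 13.52990) ≈ 1,395.18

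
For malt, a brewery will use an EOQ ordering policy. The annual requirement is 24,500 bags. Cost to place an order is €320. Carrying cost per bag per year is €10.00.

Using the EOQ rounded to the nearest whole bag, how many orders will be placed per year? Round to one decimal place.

19.6 orders per year

2DS/H = 2·24,500·320/10 = 1,568,000.00
EOQ = √1,568,000.00 ≈ 1,252.20 → Q = 1,252
N = D/Q = 24,500/1,252 ≈ 19.569 orders/yr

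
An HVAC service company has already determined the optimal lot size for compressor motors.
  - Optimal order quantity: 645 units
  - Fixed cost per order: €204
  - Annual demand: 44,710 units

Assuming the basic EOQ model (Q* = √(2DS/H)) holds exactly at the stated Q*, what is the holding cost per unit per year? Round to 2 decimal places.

From Q* = √(2DS/H) ⇒ Q*² = 2DS/H.
H = 2DS / Q² = 2 × 44,710 × 204 / 645² = 43.8476

€43.85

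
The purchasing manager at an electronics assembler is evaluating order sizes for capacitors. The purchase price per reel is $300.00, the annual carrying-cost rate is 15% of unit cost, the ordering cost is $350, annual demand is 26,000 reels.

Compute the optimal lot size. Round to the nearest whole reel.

Holding cost per reel per year: H = 15% × $300 = $45.0000
2DS/H = 2·26,000·350/45 = 404,444.44
EOQ = √404,444.44 ≈ 635.96

636 reels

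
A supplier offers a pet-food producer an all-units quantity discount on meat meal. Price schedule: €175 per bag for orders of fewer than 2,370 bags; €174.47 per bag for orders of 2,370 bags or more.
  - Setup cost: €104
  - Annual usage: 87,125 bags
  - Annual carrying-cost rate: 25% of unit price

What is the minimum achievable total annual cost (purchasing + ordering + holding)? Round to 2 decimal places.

H₁ = 25%×€175 = €43.7500;  H₂ = 25%×€174.47 = €43.6175
EOQ₁ = √(2×87,125×104/43.7500) = 643.60  (< 2,370, feasible at tier 1)
EOQ₂ = √(2×87,125×104/43.6175) = 644.57  (< 2,370 → use Q = 2,370 at tier-2 price)
TC(tier 1 (EOQ₁), Q≈643.6) = €15,275,032.37
TC(tier 2, Q≈2,370.0) = €15,256,208.69
Minimum at tier 2: €15,256,208.69

€15,256,208.69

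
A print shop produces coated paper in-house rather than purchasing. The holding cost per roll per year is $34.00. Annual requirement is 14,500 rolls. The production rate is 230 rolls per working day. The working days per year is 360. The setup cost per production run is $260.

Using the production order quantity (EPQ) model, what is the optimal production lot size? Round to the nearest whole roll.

d = 14,500/360 = 40.2778 rolls/day;  effective holding cost H(1 − d/p) = 34·(1 − 40.2778/230) = 28.04589
Q* = √(2DS / H_eff) = √(2·14,500·260 / 28.04589) ≈ 518.50

519 rolls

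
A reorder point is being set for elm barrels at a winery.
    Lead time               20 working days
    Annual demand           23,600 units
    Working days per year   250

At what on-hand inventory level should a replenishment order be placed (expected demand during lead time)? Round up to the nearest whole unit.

1,888 units

Daily demand d = 23,600 / 250 = 94.400 units/day
Demand during lead time = 94.400 × 20 = 1,888.00
Reorder point = 1,888.00 → round up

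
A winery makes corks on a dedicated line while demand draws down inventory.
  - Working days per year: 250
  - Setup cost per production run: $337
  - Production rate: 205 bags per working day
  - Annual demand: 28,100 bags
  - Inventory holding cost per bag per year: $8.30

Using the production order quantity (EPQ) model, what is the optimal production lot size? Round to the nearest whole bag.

2,248 bags

Daily demand d = 28,100/250 = 112.400; p = 205; 1 − d/p = 0.45171
EPQ = √(2DS / (H(1 − d/p)))
    = √(2 × 28,100 × 337 / (8.3 × 0.45171)) ≈ 2,247.58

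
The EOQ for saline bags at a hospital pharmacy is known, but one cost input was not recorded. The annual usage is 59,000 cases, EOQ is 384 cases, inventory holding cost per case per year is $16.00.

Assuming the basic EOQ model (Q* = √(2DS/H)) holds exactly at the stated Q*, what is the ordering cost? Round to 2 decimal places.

From Q* = √(2DS/H) ⇒ Q*² = 2DS/H.
S = Q²H / (2D) = 384² × 16 / (2 × 59,000) = 19.9940

$19.99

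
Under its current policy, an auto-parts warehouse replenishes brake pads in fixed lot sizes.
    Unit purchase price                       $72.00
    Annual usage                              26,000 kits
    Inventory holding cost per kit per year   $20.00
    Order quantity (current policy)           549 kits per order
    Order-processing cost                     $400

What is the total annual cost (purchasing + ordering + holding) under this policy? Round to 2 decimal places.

$1,896,433.53

Annual ordering cost = (D/Q)·S = (26,000/549) × 400 = $18,943.53
Annual holding cost  = (Q/2)·H = (549/2) × 20 = $5,490.00
Purchase cost = D·C = 26,000 × 72 = $1,872,000.00
Total = $18,943.53 + $5,490.00 + $1,872,000.00 = $1,896,433.53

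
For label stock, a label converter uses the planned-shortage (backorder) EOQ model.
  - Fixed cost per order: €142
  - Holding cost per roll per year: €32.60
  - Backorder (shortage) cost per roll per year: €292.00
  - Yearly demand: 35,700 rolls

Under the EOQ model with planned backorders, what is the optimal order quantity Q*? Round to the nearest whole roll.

Basic EOQ = √(2·35,700·142/32.6) = 557.679
Backorder adjustment √((H+b)/b) = √((32.6+292)/292) = 1.0543
Q* = 557.679 × 1.0543 ≈ 587.99

588 rolls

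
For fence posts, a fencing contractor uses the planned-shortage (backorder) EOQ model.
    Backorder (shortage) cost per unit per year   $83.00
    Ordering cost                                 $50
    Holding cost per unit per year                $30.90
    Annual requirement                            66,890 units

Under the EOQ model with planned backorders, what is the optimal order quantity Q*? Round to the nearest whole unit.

Basic EOQ = √(2·66,890·50/30.9) = 465.266
Backorder adjustment √((H+b)/b) = √((30.9+83)/83) = 1.1714
Q* = 465.266 × 1.1714 ≈ 545.03

545 units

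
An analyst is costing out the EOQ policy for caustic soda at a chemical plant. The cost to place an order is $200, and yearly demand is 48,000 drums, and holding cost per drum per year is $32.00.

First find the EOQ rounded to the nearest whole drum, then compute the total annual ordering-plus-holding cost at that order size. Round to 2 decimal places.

$24,787.10

Q* = √(2·D·S / H) = √(2·48,000·200 / 32) = √600,000.0 ≈ 774.60 → Q = 775 drums
Orders/yr = 48,000/775 = 61.935; ordering cost = 61.935 × $200 = $12,387.10
Average inventory = 775/2 = 387.5; holding cost = 387.5 × $32 = $12,400.00
Total = $12,387.10 + $12,400.00 = $24,787.10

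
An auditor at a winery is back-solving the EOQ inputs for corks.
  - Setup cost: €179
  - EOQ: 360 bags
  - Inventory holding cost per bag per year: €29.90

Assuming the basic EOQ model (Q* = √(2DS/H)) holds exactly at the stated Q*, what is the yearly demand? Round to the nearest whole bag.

10,824 bags per year

EOQ relation: Q² = 2DS/H, so rearrange for the unknown.
D = Q²H / (2S) = 360² × 29.9 / (2 × 179) = 10,824.13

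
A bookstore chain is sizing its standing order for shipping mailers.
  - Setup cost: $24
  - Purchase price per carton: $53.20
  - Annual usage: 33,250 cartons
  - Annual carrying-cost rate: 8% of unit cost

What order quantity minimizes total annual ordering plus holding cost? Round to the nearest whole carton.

612 cartons

Holding cost per carton per year: H = 8% × $53.2 = $4.2560
EOQ = √(2DS/H) = √(2 × 33,250 × 24 / 4.256)
    = √(375,000.00) ≈ 612.37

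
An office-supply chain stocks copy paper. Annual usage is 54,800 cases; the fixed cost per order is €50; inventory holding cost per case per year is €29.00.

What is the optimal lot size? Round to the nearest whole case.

Q* = √(2·D·S / H) = √(2·54,800·50 / 29) = √188,965.5 ≈ 434.70

435 cases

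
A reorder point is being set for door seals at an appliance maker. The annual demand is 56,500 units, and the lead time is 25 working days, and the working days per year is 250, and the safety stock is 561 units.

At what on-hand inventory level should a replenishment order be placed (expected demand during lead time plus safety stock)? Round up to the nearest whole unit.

Daily demand d = 56,500 / 250 = 226.000 units/day
Demand during lead time = 226.000 × 25 = 5,650.00
Reorder point = 5,650.00 + 561 = 6,211.00 → round up

6,211 units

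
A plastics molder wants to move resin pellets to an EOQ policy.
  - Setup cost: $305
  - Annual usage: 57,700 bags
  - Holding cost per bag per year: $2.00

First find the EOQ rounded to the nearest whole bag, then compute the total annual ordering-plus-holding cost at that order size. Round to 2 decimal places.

$8,390.11

2DS/H = 2·57,700·305/2 = 17,598,500.00
EOQ = √17,598,500.00 ≈ 4,195.06 → Q = 4,195 bags
Ordering: D/Q × S = 57,700/4,195 × $305 = $4,195.11
Holding:  Q/2 × H = 4,195/2 × $2 = $4,195.00
Total = $4,195.11 + $4,195.00 = $8,390.11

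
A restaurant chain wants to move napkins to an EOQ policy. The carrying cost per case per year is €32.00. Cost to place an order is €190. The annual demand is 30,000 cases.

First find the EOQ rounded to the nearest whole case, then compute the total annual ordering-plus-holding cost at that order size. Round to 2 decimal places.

€19,099.74

2DS/H = 2·30,000·190/32 = 356,250.00
EOQ = √356,250.00 ≈ 596.87 → Q = 597 cases
Ordering: D/Q × S = 30,000/597 × €190 = €9,547.74
Holding:  Q/2 × H = 597/2 × €32 = €9,552.00
Total = €9,547.74 + €9,552.00 = €19,099.74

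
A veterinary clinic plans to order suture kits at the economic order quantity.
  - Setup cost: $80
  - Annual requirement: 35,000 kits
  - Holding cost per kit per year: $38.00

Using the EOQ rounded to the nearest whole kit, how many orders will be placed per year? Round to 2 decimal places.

91.15 orders per year

2DS/H = 2·35,000·80/38 = 147,368.42
EOQ = √147,368.42 ≈ 383.89 → Q = 384
N = D/Q = 35,000/384 ≈ 91.146 orders/yr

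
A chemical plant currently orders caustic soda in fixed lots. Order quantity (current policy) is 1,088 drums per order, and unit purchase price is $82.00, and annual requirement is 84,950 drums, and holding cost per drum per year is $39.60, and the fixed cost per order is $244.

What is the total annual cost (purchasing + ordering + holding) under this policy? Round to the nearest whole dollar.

Ordering: D/Q × S = 84,950/1,088 × $244 = $19,051.29
Holding:  Q/2 × H = 1,088/2 × $39.6 = $21,542.40
Purchase cost = D·C = 84,950 × 82 = $6,965,900.00
Total = $19,051.29 + $21,542.40 + $6,965,900.00 = $7,006,493.69

$7,006,494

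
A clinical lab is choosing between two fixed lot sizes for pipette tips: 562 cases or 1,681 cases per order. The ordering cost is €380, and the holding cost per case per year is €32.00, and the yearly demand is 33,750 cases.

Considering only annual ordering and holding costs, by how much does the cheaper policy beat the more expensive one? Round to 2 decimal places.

€2,713.10

TC(Q) = (D/Q)S + (Q/2)H
TC(562) = (33,750/562)×380 + (562/2)×32 = €31,812.28
TC(1,681) = (33,750/1,681)×380 + (1,681/2)×32 = €34,525.39
Lots of 562 are cheaper by €2,713.10.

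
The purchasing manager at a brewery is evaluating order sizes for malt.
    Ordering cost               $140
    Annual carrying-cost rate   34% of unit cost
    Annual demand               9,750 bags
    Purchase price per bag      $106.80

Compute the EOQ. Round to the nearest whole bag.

274 bags

Holding cost per bag per year: H = 34% × $106.8 = $36.3120
EOQ = √(2DS/H) = √(2 × 9,750 × 140 / 36.312)
    = √(75,181.76) ≈ 274.19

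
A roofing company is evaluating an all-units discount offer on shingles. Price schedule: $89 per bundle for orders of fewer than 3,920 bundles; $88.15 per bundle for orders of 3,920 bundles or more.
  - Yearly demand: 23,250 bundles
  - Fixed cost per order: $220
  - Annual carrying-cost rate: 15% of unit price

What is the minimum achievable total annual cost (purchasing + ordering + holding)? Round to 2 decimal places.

$2,076,708.45

H₁ = 15%×$89 = $13.3500;  H₂ = 15%×$88.15 = $13.2225
EOQ₁ = √(2×23,250×220/13.3500) = 875.38  (< 3,920, feasible at tier 1)
EOQ₂ = √(2×23,250×220/13.2225) = 879.59  (< 3,920 → use Q = 3,920 at tier-2 price)
TC(tier 1 (EOQ₁), Q≈875.4) = $2,080,936.34
TC(tier 2, Q≈3,920.0) = $2,076,708.45
Minimum at tier 2: $2,076,708.45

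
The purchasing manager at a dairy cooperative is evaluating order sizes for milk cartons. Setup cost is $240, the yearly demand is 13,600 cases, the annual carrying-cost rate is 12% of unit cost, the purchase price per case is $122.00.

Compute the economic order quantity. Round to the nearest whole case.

668 cases

Holding cost per case per year: H = 12% × $122 = $14.6400
Q* = √(2·D·S / H) = √(2·13,600·240 / 14.64) = √445,901.6 ≈ 667.76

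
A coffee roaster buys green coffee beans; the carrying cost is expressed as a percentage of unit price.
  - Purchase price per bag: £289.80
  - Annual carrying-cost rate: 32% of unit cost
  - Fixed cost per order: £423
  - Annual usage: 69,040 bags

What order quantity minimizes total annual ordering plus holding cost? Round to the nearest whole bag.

794 bags

H = i·C = 0.32 × £289.8 = £92.7360 per bag-year
Optimal lot size Q* = (2 × 69,040 × £423 / £92.736)^½ ≈ 793.62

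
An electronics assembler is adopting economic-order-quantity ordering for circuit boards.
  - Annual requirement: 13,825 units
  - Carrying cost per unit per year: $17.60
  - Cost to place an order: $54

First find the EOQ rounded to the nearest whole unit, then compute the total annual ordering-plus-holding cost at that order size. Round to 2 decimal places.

$5,126.26

2DS/H = 2·13,825·54/17.6 = 84,835.23
EOQ = √84,835.23 ≈ 291.26 → Q = 291 units
Ordering: D/Q × S = 13,825/291 × $54 = $2,565.46
Holding:  Q/2 × H = 291/2 × $17.6 = $2,560.80
Total = $2,565.46 + $2,560.80 = $5,126.26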